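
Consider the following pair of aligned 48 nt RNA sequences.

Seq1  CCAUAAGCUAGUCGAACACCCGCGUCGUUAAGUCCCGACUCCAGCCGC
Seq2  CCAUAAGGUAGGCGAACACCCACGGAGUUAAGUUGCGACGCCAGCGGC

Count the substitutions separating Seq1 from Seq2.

9

Differing sites — 8:C/G; 12:U/G; 22:G/A; 25:U/G; 26:C/A; 34:C/U; 35:C/G; 40:U/G; 46:C/G.
That gives 9 mismatches out of 48 aligned sites, so the Hamming distance is 9.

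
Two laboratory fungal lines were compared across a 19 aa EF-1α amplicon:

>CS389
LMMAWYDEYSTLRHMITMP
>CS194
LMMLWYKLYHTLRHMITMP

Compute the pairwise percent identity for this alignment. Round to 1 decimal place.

The sequences differ at positions 4 (A/L), 7 (D/K), 8 (E/L), 10 (S/H).
15 of the 19 sites match, so the percent identity is 15/19 × 100 = 78.9%.

78.9%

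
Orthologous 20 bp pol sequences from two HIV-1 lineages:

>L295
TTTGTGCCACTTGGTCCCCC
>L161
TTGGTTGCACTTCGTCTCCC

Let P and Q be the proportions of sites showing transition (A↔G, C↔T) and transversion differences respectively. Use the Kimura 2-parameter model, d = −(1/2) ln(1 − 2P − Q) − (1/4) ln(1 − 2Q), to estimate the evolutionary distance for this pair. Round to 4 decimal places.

The sequences differ at positions 3 (T/G, transversion), 6 (G/T, transversion), 7 (C/G, transversion), 13 (G/C, transversion), 17 (C/T, transition).
Of the 5 differences, 1 transition and 4 transversions over 20 sites: P = 1/20 = 0.050000, Q = 4/20 = 0.200000.
d = −0.5·ln(0.700000) − 0.25·ln(0.600000) = −0.5·(-0.356675) − 0.25·(-0.510826) = 0.3060.

0.3060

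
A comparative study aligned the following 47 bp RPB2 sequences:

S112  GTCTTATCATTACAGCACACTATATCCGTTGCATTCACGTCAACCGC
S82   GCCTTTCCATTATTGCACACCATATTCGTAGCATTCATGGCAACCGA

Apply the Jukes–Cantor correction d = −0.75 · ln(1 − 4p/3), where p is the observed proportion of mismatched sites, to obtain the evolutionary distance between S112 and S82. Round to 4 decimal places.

0.2805

The sequences differ at positions 2 (T/C), 6 (A/T), 7 (T/C), 13 (C/T), 14 (A/T), 21 (T/C), 26 (C/T), 30 (T/A), 38 (C/T), 40 (T/G), 47 (C/A).
p = 11/47 = 0.234043.
d = −0.75 · ln(1 − (4/3)·0.234043) = −0.75 · ln(0.687943) = −0.75 · (-0.374049) = 0.2805.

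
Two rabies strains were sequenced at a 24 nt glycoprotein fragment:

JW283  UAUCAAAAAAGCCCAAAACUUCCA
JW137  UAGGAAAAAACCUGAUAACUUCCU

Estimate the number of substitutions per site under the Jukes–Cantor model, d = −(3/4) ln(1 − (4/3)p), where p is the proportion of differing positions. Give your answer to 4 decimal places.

0.3694

The sequences differ at positions 3 (U/G), 4 (C/G), 11 (G/C), 13 (C/U), 14 (C/G), 16 (A/U), 24 (A/U).
p = 7/24 = 0.291667.
d = −0.75 · ln(1 − (4/3)·0.291667) = −0.75 · ln(0.611111) = −0.75 · (-0.492477) = 0.3694.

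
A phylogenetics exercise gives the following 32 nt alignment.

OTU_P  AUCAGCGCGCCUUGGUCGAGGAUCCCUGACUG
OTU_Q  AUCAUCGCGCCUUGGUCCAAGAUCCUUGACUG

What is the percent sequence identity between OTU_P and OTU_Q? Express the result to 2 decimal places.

Differing sites — 5:G/U; 18:G/C; 20:G/A; 26:C/U.
28 of the 32 sites match, so the percent identity is 28/32 × 100 = 87.50%.

87.50%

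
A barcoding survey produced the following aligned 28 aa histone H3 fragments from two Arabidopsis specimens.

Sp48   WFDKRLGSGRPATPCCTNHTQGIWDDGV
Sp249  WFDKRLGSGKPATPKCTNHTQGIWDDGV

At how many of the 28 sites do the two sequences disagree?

The sequences differ at positions 10 (R/K), 15 (C/K).
That gives 2 mismatches out of 28 aligned sites, so the Hamming distance is 2.

2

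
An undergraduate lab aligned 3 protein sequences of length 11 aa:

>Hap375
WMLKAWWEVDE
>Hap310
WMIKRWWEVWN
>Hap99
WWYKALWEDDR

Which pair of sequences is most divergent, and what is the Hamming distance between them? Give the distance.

7

Pairwise Hamming distances:
  Hap375 vs Hap310: 4
  Hap375 vs Hap99: 5
  Hap310 vs Hap99: 7
The largest is 7, between Hap310 and Hap99.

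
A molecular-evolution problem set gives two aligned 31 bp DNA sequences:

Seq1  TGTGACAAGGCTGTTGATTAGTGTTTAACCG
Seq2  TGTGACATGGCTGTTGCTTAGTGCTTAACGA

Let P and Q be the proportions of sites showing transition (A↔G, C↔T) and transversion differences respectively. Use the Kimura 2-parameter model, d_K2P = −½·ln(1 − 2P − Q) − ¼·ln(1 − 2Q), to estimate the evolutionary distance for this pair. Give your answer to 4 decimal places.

Mismatches occur at site 8 (A↔T, transversion), site 17 (A↔C, transversion), site 24 (T↔C, transition), site 30 (C↔G, transversion), site 31 (G↔A, transition).
Of the 5 differences, 2 transitions and 3 transversions over 31 sites: P = 2/31 = 0.064516, Q = 3/31 = 0.096774.
d = −0.5·ln(0.774194) − 0.25·ln(0.806452) = −0.5·(-0.255933) − 0.25·(-0.215111) = 0.1817.

0.1817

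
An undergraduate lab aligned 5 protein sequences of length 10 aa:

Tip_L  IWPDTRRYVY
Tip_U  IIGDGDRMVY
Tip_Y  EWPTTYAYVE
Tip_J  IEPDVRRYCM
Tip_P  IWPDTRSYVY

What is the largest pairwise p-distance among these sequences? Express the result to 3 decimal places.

Pairwise Hamming distances:
  Tip_L vs Tip_U: 5
  Tip_L vs Tip_Y: 5
  Tip_L vs Tip_J: 4
  Tip_L vs Tip_P: 1
  Tip_U vs Tip_Y: 9
  Tip_U vs Tip_J: 7
  Tip_U vs Tip_P: 6
  Tip_Y vs Tip_J: 8
  Tip_Y vs Tip_P: 5
  Tip_J vs Tip_P: 5
The largest is 9 mismatches, between Tip_U and Tip_Y; p = 9/10 = 0.900.

0.900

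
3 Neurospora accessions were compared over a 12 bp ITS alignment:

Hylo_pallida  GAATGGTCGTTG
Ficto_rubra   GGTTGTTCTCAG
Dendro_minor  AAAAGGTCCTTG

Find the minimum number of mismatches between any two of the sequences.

3

Pairwise Hamming distances:
  Hylo_pallida vs Ficto_rubra: 6
  Hylo_pallida vs Dendro_minor: 3
  Ficto_rubra vs Dendro_minor: 8
The smallest is 3, between Hylo_pallida and Dendro_minor.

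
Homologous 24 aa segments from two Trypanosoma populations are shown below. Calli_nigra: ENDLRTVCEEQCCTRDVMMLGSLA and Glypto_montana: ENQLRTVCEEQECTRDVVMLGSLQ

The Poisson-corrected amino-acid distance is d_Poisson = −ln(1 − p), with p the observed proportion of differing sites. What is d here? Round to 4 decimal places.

Differing sites — 3:D/Q; 12:C/E; 18:M/V; 24:A/Q.
p = 4/24 = 0.166667.
d = −ln(1 − 0.166667) = −ln(0.833333) = 0.1823.

0.1823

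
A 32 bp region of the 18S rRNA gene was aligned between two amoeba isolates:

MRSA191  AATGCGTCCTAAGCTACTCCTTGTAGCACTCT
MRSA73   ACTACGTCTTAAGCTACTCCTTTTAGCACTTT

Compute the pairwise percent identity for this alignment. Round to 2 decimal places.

84.38%

Differing sites — 2:A/C; 4:G/A; 9:C/T; 23:G/T; 31:C/T.
27 of the 32 sites match, so the percent identity is 27/32 × 100 = 84.38%.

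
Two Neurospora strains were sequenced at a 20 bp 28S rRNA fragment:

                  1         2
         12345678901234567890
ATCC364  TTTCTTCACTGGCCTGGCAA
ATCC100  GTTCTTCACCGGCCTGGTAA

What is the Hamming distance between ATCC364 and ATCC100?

3

The sequences differ at positions 1 (T/G), 10 (T/C), 18 (C/T).
That gives 3 mismatches out of 20 aligned sites, so the Hamming distance is 3.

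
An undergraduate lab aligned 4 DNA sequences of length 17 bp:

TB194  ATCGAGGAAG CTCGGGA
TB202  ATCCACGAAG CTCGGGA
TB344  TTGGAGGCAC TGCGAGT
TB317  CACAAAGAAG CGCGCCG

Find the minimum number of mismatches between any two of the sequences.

Pairwise Hamming distances:
  TB194 vs TB202: 2
  TB194 vs TB344: 8
  TB194 vs TB317: 8
  TB202 vs TB344: 10
  TB202 vs TB317: 8
  TB344 vs TB317: 11
The smallest is 2, between TB194 and TB202.

2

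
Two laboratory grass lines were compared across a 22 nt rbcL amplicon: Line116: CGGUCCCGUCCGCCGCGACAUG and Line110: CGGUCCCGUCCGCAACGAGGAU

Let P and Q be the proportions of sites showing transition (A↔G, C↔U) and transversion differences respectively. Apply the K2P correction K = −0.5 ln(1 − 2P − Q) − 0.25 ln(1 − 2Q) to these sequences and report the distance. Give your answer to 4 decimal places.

0.3390

Mismatches occur at site 14 (C→A, transversion), site 15 (G→A, transition), site 19 (C→G, transversion), site 20 (A→G, transition), site 21 (U→A, transversion), site 22 (G→U, transversion).
Of the 6 differences, 2 transitions and 4 transversions over 22 sites: P = 2/22 = 0.090909, Q = 4/22 = 0.181818.
d = −0.5·ln(0.636364) − 0.25·ln(0.636364) = −0.5·(-0.451985) − 0.25·(-0.451985) = 0.3390.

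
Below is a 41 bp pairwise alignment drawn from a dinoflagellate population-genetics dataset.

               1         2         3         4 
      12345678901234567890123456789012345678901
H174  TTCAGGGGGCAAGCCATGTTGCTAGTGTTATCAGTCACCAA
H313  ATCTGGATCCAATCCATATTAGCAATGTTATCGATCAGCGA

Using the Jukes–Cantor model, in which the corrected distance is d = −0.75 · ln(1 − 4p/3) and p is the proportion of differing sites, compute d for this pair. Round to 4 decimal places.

0.5018

Mismatches occur at site 1 (T/A), site 4 (A/T), site 7 (G/A), site 8 (G/T), site 9 (G/C), site 13 (G/T), site 18 (G/A), site 21 (G/A), site 22 (C/G), site 23 (T/C), site 25 (G/A), site 33 (A/G), site 34 (G/A), site 38 (C/G), site 40 (A/G).
p = 15/41 = 0.365854.
d = −0.75 · ln(1 − (4/3)·0.365854) = −0.75 · ln(0.512195) = −0.75 · (-0.669050) = 0.5018.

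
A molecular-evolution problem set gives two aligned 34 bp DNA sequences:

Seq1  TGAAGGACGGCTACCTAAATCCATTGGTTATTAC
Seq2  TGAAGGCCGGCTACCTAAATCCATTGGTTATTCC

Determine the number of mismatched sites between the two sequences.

Mismatches occur at site 7 (A↔C), site 33 (A↔C).
That gives 2 mismatches out of 34 aligned sites, so the Hamming distance is 2.

2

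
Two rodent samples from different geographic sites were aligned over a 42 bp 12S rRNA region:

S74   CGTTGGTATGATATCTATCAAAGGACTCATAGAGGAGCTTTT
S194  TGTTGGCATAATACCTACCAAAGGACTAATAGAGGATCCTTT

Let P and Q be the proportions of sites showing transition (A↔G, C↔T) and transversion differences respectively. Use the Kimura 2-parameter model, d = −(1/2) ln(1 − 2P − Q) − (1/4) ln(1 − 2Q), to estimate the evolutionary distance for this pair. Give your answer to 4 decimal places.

The sequences differ at positions 1 (C/T, transition), 7 (T/C, transition), 10 (G/A, transition), 14 (T/C, transition), 18 (T/C, transition), 28 (C/A, transversion), 37 (G/T, transversion), 39 (T/C, transition).
Of the 8 differences, 6 transitions and 2 transversions over 42 sites: P = 6/42 = 0.142857, Q = 2/42 = 0.047619.
d = −0.5·ln(0.666667) − 0.25·ln(0.904762) = −0.5·(-0.405465) − 0.25·(-0.100083) = 0.2278.

0.2278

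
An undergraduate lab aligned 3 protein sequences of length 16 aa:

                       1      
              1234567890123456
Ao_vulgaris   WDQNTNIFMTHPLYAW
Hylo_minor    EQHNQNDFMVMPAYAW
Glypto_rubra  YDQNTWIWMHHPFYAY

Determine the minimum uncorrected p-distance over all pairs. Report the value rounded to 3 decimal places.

0.375

Pairwise Hamming distances:
  Ao_vulgaris vs Hylo_minor: 8
  Ao_vulgaris vs Glypto_rubra: 6
  Hylo_minor vs Glypto_rubra: 11
The smallest is 6 mismatches, between Ao_vulgaris and Glypto_rubra; p = 6/16 = 0.375.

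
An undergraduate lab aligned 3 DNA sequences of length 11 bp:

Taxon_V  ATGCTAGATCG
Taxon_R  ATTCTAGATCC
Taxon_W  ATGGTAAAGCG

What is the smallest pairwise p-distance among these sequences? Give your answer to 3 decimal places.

0.182

Pairwise Hamming distances:
  Taxon_V vs Taxon_R: 2
  Taxon_V vs Taxon_W: 3
  Taxon_R vs Taxon_W: 5
The smallest is 2 mismatches, between Taxon_V and Taxon_R; p = 2/11 = 0.182.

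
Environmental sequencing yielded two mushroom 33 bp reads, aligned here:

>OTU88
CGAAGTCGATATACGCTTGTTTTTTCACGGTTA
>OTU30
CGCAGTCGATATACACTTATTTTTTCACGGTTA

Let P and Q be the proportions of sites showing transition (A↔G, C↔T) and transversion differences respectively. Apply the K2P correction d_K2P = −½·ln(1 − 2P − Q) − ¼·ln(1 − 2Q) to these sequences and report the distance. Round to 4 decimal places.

Mismatches occur at site 3 (A→C, transversion), site 15 (G→A, transition), site 19 (G→A, transition).
Of the 3 differences, 2 transitions and 1 transversion over 33 sites: P = 2/33 = 0.060606, Q = 1/33 = 0.030303.
d = −0.5·ln(0.848485) − 0.25·ln(0.939394) = −0.5·(-0.164303) − 0.25·(-0.062520) = 0.0978.

0.0978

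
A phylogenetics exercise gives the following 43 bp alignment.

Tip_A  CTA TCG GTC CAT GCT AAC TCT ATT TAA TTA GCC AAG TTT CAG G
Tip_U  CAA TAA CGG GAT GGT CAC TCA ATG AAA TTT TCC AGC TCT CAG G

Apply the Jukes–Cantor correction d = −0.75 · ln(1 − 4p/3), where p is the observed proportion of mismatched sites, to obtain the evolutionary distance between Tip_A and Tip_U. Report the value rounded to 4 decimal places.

Differing sites — 2:T/A; 5:C/A; 6:G/A; 7:G/C; 8:T/G; 9:C/G; 10:C/G; 14:C/G; 16:A/C; 21:T/A; 24:T/G; 25:T/A; 30:A/T; 31:G/T; 35:A/G; 36:G/C; 38:T/C.
p = 17/43 = 0.395349.
d = −0.75 · ln(1 − (4/3)·0.395349) = −0.75 · ln(0.472868) = −0.75 · (-0.748939) = 0.5617.

0.5617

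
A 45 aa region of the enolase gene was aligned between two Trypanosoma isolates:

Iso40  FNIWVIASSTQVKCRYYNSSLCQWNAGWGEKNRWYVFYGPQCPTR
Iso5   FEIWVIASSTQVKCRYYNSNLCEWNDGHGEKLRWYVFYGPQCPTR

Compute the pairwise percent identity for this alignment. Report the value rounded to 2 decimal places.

Differing sites — 2:N/E; 20:S/N; 23:Q/E; 26:A/D; 28:W/H; 32:N/L.
39 of the 45 sites match, so the percent identity is 39/45 × 100 = 86.67%.

86.67%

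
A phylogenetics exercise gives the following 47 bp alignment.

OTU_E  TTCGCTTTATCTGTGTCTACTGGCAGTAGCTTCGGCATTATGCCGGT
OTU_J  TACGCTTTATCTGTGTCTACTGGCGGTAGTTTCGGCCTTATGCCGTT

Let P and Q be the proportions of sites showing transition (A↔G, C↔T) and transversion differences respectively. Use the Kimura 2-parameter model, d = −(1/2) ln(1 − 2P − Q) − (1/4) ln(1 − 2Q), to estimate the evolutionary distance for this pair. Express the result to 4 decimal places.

Differing sites — 2:T/A (Tv); 25:A/G (Ti); 30:C/T (Ti); 37:A/C (Tv); 46:G/T (Tv).
Of the 5 differences, 2 transitions and 3 transversions over 47 sites: P = 2/47 = 0.042553, Q = 3/47 = 0.063830.
d = −0.5·ln(0.851064) − 0.25·ln(0.872340) = −0.5·(-0.161268) − 0.25·(-0.136576) = 0.1148.

0.1148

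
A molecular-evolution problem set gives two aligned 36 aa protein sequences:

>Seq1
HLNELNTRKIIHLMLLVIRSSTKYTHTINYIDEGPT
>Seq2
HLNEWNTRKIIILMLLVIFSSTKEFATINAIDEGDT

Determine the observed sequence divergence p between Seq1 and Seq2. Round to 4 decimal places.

Differing sites — 5:L/W; 12:H/I; 19:R/F; 24:Y/E; 25:T/F; 26:H/A; 30:Y/A; 35:P/D.
There are 8 differences over 36 sites, so p = 8/36 = 0.2222.

0.2222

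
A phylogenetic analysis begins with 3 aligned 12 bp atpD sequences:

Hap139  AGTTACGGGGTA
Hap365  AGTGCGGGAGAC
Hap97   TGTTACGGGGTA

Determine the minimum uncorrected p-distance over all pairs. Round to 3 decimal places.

0.083

Pairwise Hamming distances:
  Hap139 vs Hap365: 6
  Hap139 vs Hap97: 1
  Hap365 vs Hap97: 7
The smallest is 1 mismatch, between Hap139 and Hap97; p = 1/12 = 0.083.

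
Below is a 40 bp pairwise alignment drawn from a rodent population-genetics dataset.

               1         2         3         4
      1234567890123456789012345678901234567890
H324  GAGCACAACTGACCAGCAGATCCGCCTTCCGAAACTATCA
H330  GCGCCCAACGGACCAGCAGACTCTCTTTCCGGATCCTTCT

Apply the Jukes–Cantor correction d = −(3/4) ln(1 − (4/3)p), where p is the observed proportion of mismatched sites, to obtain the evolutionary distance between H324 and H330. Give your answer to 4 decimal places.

0.3831

The sequences differ at positions 2 (A/C), 5 (A/C), 10 (T/G), 21 (T/C), 22 (C/T), 24 (G/T), 26 (C/T), 32 (A/G), 34 (A/T), 36 (T/C), 37 (A/T), 40 (A/T).
p = 12/40 = 0.300000.
d = −0.75 · ln(1 − (4/3)·0.300000) = −0.75 · ln(0.600000) = −0.75 · (-0.510826) = 0.3831.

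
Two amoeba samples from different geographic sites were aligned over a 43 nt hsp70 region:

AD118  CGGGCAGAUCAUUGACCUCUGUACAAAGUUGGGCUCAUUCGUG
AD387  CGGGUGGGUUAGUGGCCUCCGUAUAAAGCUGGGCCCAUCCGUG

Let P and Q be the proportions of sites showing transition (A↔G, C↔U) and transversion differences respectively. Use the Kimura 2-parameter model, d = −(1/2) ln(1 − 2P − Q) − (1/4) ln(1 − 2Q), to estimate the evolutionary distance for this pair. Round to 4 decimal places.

0.3470

Differing sites — 5:C/U (Ti); 6:A/G (Ti); 8:A/G (Ti); 10:C/U (Ti); 12:U/G (Tv); 15:A/G (Ti); 20:U/C (Ti); 24:C/U (Ti); 29:U/C (Ti); 35:U/C (Ti); 39:U/C (Ti).
Of the 11 differences, 10 transitions and 1 transversion over 43 sites: P = 10/43 = 0.232558, Q = 1/43 = 0.023256.
d = −0.5·ln(0.511628) − 0.25·ln(0.953488) = −0.5·(-0.670157) − 0.25·(-0.047628) = 0.3470.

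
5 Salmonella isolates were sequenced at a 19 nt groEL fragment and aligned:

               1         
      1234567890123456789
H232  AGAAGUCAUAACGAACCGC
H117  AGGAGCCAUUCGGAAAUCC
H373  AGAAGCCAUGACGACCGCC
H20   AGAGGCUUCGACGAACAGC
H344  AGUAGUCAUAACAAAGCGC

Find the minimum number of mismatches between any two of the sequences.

3

Pairwise Hamming distances:
  H232 vs H117: 8
  H232 vs H373: 5
  H232 vs H20: 7
  H232 vs H344: 3
  H117 vs H373: 7
  H117 vs H20: 11
  H117 vs H344: 9
  H373 vs H20: 7
  H373 vs H344: 8
  H20 vs H344: 10
The smallest is 3, between H232 and H344.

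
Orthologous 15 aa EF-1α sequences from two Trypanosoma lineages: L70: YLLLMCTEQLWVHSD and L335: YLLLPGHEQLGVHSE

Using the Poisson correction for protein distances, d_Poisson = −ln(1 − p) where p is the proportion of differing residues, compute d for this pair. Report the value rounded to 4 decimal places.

Mismatches occur at site 5 (M→P), site 6 (C→G), site 7 (T→H), site 11 (W→G), site 15 (D→E).
p = 5/15 = 0.333333.
d = −ln(1 − 0.333333) = −ln(0.666667) = 0.4055.

0.4055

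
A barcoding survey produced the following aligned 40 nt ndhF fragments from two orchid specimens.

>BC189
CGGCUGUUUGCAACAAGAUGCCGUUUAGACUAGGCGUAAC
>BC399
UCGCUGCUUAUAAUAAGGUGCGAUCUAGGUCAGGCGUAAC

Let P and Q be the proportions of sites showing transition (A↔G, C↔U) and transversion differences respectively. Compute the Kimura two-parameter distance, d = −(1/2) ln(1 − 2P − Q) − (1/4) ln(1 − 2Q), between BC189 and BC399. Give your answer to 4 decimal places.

Differing sites — 1:C/U (Ti); 2:G/C (Tv); 7:U/C (Ti); 10:G/A (Ti); 11:C/U (Ti); 14:C/U (Ti); 18:A/G (Ti); 22:C/G (Tv); 23:G/A (Ti); 25:U/C (Ti); 29:A/G (Ti); 30:C/U (Ti); 31:U/C (Ti).
Of the 13 differences, 11 transitions and 2 transversions over 40 sites: P = 11/40 = 0.275000, Q = 2/40 = 0.050000.
d = −0.5·ln(0.400000) − 0.25·ln(0.900000) = −0.5·(-0.916291) − 0.25·(-0.105361) = 0.4845.

0.4845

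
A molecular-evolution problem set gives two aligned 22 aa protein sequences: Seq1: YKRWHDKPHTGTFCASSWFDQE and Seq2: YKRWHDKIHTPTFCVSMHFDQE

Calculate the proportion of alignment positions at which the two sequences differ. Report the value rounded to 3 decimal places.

0.227

The sequences differ at positions 8 (P/I), 11 (G/P), 15 (A/V), 17 (S/M), 18 (W/H).
There are 5 differences over 22 sites, so p = 5/22 = 0.227.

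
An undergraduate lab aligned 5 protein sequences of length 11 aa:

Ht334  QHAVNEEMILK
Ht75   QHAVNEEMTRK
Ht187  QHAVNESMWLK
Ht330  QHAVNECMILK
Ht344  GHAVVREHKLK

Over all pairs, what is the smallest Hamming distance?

Pairwise Hamming distances:
  Ht334 vs Ht75: 2
  Ht334 vs Ht187: 2
  Ht334 vs Ht330: 1
  Ht334 vs Ht344: 5
  Ht75 vs Ht187: 3
  Ht75 vs Ht330: 3
  Ht75 vs Ht344: 6
  Ht187 vs Ht330: 2
  Ht187 vs Ht344: 6
  Ht330 vs Ht344: 6
The smallest is 1, between Ht334 and Ht330.

1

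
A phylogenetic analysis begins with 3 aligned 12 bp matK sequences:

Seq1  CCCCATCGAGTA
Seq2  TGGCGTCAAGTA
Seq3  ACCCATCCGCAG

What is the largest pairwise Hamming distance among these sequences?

9

Pairwise Hamming distances:
  Seq1 vs Seq2: 5
  Seq1 vs Seq3: 6
  Seq2 vs Seq3: 9
The largest is 9, between Seq2 and Seq3.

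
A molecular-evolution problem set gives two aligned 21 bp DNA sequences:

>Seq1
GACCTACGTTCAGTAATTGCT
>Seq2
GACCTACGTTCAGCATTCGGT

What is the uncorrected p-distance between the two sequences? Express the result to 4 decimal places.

The sequences differ at positions 14 (T/C), 16 (A/T), 18 (T/C), 20 (C/G).
There are 4 differences over 21 sites, so p = 4/21 = 0.1905.

0.1905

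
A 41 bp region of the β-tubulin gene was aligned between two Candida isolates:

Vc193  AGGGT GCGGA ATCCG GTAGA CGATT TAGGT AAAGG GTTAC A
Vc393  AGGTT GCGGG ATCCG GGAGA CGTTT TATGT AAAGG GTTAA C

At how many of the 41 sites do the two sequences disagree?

The sequences differ at positions 4 (G/T), 10 (A/G), 17 (T/G), 23 (A/T), 28 (G/T), 40 (C/A), 41 (A/C).
That gives 7 mismatches out of 41 aligned sites, so the Hamming distance is 7.

7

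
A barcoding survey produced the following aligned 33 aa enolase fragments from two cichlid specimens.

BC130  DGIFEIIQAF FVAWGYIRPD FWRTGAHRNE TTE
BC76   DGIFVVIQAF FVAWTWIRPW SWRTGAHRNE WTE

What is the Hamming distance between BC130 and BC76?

Mismatches occur at site 5 (E→V), site 6 (I→V), site 15 (G→T), site 16 (Y→W), site 20 (D→W), site 21 (F→S), site 31 (T→W).
That gives 7 mismatches out of 33 aligned sites, so the Hamming distance is 7.

7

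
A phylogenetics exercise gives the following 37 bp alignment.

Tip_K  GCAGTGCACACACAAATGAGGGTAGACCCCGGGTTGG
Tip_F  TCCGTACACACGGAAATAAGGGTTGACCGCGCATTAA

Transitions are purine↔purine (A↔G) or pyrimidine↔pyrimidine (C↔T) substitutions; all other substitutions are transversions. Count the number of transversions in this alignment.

Mismatches occur at site 1 (G→T, transversion), site 3 (A→C, transversion), site 6 (G→A, transition), site 12 (A→G, transition), site 13 (C→G, transversion), site 18 (G→A, transition), site 24 (A→T, transversion), site 29 (C→G, transversion), site 32 (G→C, transversion), site 33 (G→A, transition), site 36 (G→A, transition), site 37 (G→A, transition).
Of the 12 differences, 6 transitions and 6 transversions, so the answer is 6.

6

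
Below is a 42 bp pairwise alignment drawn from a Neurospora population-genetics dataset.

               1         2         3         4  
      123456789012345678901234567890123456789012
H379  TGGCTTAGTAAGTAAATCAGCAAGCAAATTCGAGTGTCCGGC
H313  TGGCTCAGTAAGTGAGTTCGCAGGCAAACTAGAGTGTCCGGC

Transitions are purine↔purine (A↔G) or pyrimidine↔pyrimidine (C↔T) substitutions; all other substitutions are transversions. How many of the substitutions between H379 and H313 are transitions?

6

Mismatches occur at site 6 (T/C, transition), site 14 (A/G, transition), site 16 (A/G, transition), site 18 (C/T, transition), site 19 (A/C, transversion), site 23 (A/G, transition), site 29 (T/C, transition), site 31 (C/A, transversion).
Of the 8 differences, 6 transitions and 2 transversions, so the answer is 6.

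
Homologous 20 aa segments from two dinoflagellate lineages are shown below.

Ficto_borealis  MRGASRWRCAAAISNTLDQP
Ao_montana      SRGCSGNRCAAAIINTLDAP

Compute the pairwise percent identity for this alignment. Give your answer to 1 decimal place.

70.0%

The sequences differ at positions 1 (M/S), 4 (A/C), 6 (R/G), 7 (W/N), 14 (S/I), 19 (Q/A).
14 of the 20 sites match, so the percent identity is 14/20 × 100 = 70.0%.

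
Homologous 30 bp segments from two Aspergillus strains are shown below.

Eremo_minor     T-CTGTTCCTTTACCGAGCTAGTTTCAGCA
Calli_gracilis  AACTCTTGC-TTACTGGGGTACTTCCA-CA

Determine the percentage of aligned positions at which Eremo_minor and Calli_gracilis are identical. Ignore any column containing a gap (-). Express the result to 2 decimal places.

70.37%

Excluding the 3 gap columns leaves 27 comparable sites.
Mismatches occur at site 1 (T→A), site 5 (G→C), site 8 (C→G), site 15 (C→T), site 17 (A→G), site 19 (C→G), site 22 (G→C), site 25 (T→C).
19 of the 27 comparable sites match, so the percent identity is 19/27 × 100 = 70.37%.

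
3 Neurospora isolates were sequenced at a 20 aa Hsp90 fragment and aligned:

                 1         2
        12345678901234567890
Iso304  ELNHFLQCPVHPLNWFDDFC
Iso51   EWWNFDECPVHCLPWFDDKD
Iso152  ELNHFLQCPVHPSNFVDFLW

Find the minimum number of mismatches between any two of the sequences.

6

Pairwise Hamming distances:
  Iso304 vs Iso51: 9
  Iso304 vs Iso152: 6
  Iso51 vs Iso152: 13
The smallest is 6, between Iso304 and Iso152.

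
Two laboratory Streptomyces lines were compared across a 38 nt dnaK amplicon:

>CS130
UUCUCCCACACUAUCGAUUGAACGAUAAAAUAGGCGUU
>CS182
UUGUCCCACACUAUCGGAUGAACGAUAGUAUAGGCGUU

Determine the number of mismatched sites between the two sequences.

5

The sequences differ at positions 3 (C/G), 17 (A/G), 18 (U/A), 28 (A/G), 29 (A/U).
That gives 5 mismatches out of 38 aligned sites, so the Hamming distance is 5.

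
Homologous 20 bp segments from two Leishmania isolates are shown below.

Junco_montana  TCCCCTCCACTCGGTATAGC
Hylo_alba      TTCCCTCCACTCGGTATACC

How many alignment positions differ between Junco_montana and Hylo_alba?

The sequences differ at positions 2 (C/T), 19 (G/C).
That gives 2 mismatches out of 20 aligned sites, so the Hamming distance is 2.

2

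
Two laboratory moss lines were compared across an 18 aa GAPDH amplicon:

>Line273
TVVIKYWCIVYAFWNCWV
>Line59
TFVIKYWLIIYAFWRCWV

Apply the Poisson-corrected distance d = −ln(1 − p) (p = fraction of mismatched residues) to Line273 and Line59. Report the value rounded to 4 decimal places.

The sequences differ at positions 2 (V/F), 8 (C/L), 10 (V/I), 15 (N/R).
p = 4/18 = 0.222222.
d = −ln(1 − 0.222222) = −ln(0.777778) = 0.2513.

0.2513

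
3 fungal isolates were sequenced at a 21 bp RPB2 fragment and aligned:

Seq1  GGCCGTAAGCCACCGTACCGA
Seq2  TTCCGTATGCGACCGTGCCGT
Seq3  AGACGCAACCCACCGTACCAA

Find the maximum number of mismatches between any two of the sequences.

10

Pairwise Hamming distances:
  Seq1 vs Seq2: 6
  Seq1 vs Seq3: 5
  Seq2 vs Seq3: 10
The largest is 10, between Seq2 and Seq3.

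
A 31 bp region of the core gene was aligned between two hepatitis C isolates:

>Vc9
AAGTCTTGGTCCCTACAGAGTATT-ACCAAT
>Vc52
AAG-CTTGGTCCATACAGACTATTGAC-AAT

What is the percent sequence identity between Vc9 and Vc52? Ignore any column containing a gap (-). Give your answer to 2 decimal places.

92.86%

Excluding the 3 gap columns leaves 28 comparable sites.
The sequences differ at positions 13 (C/A), 20 (G/C).
26 of the 28 comparable sites match, so the percent identity is 26/28 × 100 = 92.86%.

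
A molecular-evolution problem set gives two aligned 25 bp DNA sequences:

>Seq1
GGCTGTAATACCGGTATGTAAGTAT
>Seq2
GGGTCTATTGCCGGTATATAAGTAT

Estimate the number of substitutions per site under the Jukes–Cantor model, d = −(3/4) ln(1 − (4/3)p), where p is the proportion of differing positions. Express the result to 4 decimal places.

Differing sites — 3:C/G; 5:G/C; 8:A/T; 10:A/G; 18:G/A.
p = 5/25 = 0.200000.
d = −0.75 · ln(1 − (4/3)·0.200000) = −0.75 · ln(0.733333) = −0.75 · (-0.310155) = 0.2326.

0.2326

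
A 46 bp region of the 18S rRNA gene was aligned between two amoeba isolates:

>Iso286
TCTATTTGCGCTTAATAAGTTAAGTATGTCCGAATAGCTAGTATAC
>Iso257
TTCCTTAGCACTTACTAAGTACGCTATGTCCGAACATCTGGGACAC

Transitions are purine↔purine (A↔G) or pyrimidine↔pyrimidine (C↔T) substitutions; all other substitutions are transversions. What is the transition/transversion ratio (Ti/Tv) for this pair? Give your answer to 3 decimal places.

The sequences differ at positions 2 (C/T, transition), 3 (T/C, transition), 4 (A/C, transversion), 7 (T/A, transversion), 10 (G/A, transition), 15 (A/C, transversion), 21 (T/A, transversion), 22 (A/C, transversion), 23 (A/G, transition), 24 (G/C, transversion), 35 (T/C, transition), 37 (G/T, transversion), 40 (A/G, transition), 42 (T/G, transversion), 44 (T/C, transition).
Of the 15 differences, 7 transitions and 8 transversions, so Ti/Tv = 7/8 = 0.875.

0.875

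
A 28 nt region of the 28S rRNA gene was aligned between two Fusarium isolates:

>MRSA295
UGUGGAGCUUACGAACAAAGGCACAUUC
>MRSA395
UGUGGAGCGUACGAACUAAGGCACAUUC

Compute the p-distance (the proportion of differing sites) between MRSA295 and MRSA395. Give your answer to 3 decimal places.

0.071

Differing sites — 9:U/G; 17:A/U.
There are 2 differences over 28 sites, so p = 2/28 = 0.071.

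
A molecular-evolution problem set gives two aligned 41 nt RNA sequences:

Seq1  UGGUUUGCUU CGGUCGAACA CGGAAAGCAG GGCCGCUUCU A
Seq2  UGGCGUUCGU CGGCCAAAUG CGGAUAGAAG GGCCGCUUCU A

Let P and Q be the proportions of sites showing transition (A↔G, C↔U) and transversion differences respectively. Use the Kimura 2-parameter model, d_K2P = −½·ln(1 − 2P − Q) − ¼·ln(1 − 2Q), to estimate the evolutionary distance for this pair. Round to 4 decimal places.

0.2976

Mismatches occur at site 4 (U↔C, transition), site 5 (U↔G, transversion), site 7 (G↔U, transversion), site 9 (U↔G, transversion), site 14 (U↔C, transition), site 16 (G↔A, transition), site 19 (C↔U, transition), site 20 (A↔G, transition), site 25 (A↔U, transversion), site 28 (C↔A, transversion).
Of the 10 differences, 5 transitions and 5 transversions over 41 sites: P = 5/41 = 0.121951, Q = 5/41 = 0.121951.
d = −0.5·ln(0.634147) − 0.25·ln(0.756098) = −0.5·(-0.455474) − 0.25·(-0.279584) = 0.2976.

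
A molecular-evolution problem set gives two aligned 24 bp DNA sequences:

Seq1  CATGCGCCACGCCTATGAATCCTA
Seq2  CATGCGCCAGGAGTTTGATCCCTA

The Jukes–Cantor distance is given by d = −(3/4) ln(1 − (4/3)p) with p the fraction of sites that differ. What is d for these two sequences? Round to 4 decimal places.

0.3041

Differing sites — 10:C/G; 12:C/A; 13:C/G; 15:A/T; 19:A/T; 20:T/C.
p = 6/24 = 0.250000.
d = −0.75 · ln(1 − (4/3)·0.250000) = −0.75 · ln(0.666667) = −0.75 · (-0.405465) = 0.3041.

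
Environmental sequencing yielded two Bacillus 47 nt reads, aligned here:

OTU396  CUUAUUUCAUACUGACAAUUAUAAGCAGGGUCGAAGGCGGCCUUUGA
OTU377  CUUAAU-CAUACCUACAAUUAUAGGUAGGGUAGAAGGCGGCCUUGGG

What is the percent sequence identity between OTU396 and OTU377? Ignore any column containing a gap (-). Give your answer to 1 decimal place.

82.6%

Excluding the 1 gap column leaves 46 comparable sites.
Mismatches occur at site 5 (U↔A), site 13 (U↔C), site 14 (G↔U), site 24 (A↔G), site 26 (C↔U), site 32 (C↔A), site 45 (U↔G), site 47 (A↔G).
38 of the 46 comparable sites match, so the percent identity is 38/46 × 100 = 82.6%.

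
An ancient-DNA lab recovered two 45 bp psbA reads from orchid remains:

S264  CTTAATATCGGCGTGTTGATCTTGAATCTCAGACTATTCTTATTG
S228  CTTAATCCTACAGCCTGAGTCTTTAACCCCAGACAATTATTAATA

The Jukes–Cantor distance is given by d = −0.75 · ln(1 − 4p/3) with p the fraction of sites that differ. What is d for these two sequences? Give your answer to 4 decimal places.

The sequences differ at positions 7 (A/C), 8 (T/C), 9 (C/T), 10 (G/A), 11 (G/C), 12 (C/A), 14 (T/C), 15 (G/C), 17 (T/G), 18 (G/A), 19 (A/G), 24 (G/T), 27 (T/C), 29 (T/C), 35 (T/A), 39 (C/A), 43 (T/A), 45 (G/A).
p = 18/45 = 0.400000.
d = −0.75 · ln(1 − (4/3)·0.400000) = −0.75 · ln(0.466667) = −0.75 · (-0.762139) = 0.5716.

0.5716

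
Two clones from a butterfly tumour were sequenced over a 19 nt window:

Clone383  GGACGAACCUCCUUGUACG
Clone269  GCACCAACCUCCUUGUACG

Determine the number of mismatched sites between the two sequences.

Differing sites — 2:G/C; 5:G/C.
That gives 2 mismatches out of 19 aligned sites, so the Hamming distance is 2.

2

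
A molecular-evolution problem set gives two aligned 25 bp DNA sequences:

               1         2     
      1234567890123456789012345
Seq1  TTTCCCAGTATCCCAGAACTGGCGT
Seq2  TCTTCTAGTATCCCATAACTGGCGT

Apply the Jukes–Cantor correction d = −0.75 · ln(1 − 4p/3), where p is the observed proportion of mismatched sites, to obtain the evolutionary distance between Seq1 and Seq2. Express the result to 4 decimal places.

0.1800

Differing sites — 2:T/C; 4:C/T; 6:C/T; 16:G/T.
p = 4/25 = 0.160000.
d = −0.75 · ln(1 − (4/3)·0.160000) = −0.75 · ln(0.786667) = −0.75 · (-0.239950) = 0.1800.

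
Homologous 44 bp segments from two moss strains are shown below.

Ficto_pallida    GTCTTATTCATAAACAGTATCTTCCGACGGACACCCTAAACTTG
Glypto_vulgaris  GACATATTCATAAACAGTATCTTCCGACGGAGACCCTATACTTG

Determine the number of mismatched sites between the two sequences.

The sequences differ at positions 2 (T/A), 4 (T/A), 32 (C/G), 39 (A/T).
That gives 4 mismatches out of 44 aligned sites, so the Hamming distance is 4.

4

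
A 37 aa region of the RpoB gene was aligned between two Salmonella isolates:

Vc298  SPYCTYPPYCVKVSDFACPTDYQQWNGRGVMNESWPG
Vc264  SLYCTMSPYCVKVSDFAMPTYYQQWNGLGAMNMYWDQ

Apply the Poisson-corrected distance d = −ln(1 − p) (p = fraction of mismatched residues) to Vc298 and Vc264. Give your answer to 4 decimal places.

Mismatches occur at site 2 (P/L), site 6 (Y/M), site 7 (P/S), site 18 (C/M), site 21 (D/Y), site 28 (R/L), site 30 (V/A), site 33 (E/M), site 34 (S/Y), site 36 (P/D), site 37 (G/Q).
p = 11/37 = 0.297297.
d = −ln(1 − 0.297297) = −ln(0.702703) = 0.3528.

0.3528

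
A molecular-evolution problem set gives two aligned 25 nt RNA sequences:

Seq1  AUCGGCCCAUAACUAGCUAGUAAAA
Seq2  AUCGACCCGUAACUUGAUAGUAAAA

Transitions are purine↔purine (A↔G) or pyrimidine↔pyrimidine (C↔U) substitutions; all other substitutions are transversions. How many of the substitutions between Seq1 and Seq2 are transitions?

2

The sequences differ at positions 5 (G/A, transition), 9 (A/G, transition), 15 (A/U, transversion), 17 (C/A, transversion).
Of the 4 differences, 2 transitions and 2 transversions, so the answer is 2.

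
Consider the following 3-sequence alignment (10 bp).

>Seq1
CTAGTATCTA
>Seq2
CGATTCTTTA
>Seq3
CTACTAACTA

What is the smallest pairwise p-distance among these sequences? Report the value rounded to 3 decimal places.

0.200

Pairwise Hamming distances:
  Seq1 vs Seq2: 4
  Seq1 vs Seq3: 2
  Seq2 vs Seq3: 5
The smallest is 2 mismatches, between Seq1 and Seq3; p = 2/10 = 0.200.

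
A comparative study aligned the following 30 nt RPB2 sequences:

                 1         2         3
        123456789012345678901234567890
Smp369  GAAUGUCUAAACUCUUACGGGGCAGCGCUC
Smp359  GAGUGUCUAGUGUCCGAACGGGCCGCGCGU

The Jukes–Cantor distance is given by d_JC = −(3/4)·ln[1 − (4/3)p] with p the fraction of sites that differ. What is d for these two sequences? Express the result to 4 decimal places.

The sequences differ at positions 3 (A/G), 10 (A/G), 11 (A/U), 12 (C/G), 15 (U/C), 16 (U/G), 18 (C/A), 19 (G/C), 24 (A/C), 29 (U/G), 30 (C/U).
p = 11/30 = 0.366667.
d = −0.75 · ln(1 − (4/3)·0.366667) = −0.75 · ln(0.511111) = −0.75 · (-0.671168) = 0.5034.

0.5034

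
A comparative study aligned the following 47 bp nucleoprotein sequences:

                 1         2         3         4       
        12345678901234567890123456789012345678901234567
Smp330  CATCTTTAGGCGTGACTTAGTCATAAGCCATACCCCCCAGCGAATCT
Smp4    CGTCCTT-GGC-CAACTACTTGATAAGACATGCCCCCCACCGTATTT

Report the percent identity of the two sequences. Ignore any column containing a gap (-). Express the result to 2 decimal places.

71.11%

Excluding the 2 gap columns leaves 45 comparable sites.
The sequences differ at positions 2 (A/G), 5 (T/C), 13 (T/C), 14 (G/A), 18 (T/A), 19 (A/C), 20 (G/T), 22 (C/G), 28 (C/A), 32 (A/G), 40 (G/C), 43 (A/T), 46 (C/T).
32 of the 45 comparable sites match, so the percent identity is 32/45 × 100 = 71.11%.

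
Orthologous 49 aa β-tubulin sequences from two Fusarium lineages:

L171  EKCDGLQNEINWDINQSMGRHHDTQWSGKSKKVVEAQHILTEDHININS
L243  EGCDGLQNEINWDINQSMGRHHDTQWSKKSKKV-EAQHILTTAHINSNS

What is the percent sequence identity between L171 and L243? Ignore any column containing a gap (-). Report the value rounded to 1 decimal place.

Excluding the 1 gap column leaves 48 comparable sites.
Mismatches occur at site 2 (K↔G), site 28 (G↔K), site 42 (E↔T), site 43 (D↔A), site 47 (I↔S).
43 of the 48 comparable sites match, so the percent identity is 43/48 × 100 = 89.6%.

89.6%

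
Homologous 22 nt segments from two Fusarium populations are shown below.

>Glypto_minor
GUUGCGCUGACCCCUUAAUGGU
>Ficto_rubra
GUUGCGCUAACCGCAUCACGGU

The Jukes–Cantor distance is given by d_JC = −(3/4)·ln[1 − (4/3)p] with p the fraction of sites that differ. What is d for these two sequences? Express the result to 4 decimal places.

Differing sites — 9:G/A; 13:C/G; 15:U/A; 17:A/C; 19:U/C.
p = 5/22 = 0.227273.
d = −0.75 · ln(1 − (4/3)·0.227273) = −0.75 · ln(0.696969) = −0.75 · (-0.361014) = 0.2708.

0.2708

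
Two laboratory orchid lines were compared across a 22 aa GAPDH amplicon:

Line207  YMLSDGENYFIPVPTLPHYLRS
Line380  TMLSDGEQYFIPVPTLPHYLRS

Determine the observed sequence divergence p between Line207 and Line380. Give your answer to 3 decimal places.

0.091

The sequences differ at positions 1 (Y/T), 8 (N/Q).
There are 2 differences over 22 sites, so p = 2/22 = 0.091.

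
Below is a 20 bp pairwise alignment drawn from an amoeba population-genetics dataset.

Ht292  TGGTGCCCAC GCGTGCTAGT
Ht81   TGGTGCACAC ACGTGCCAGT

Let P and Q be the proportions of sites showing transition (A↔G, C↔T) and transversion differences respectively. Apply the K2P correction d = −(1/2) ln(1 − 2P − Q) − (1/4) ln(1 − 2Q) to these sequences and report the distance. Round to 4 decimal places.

Differing sites — 7:C/A (Tv); 11:G/A (Ti); 17:T/C (Ti).
Of the 3 differences, 2 transitions and 1 transversion over 20 sites: P = 2/20 = 0.100000, Q = 1/20 = 0.050000.
d = −0.5·ln(0.750000) − 0.25·ln(0.900000) = −0.5·(-0.287682) − 0.25·(-0.105361) = 0.1702.

0.1702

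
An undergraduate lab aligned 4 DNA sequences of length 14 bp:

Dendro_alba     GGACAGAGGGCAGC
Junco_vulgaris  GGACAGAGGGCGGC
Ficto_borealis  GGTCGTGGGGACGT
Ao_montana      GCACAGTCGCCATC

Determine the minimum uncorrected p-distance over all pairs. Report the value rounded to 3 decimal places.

Pairwise Hamming distances:
  Dendro_alba vs Junco_vulgaris: 1
  Dendro_alba vs Ficto_borealis: 7
  Dendro_alba vs Ao_montana: 5
  Junco_vulgaris vs Ficto_borealis: 7
  Junco_vulgaris vs Ao_montana: 6
  Ficto_borealis vs Ao_montana: 11
The smallest is 1 mismatch, between Dendro_alba and Junco_vulgaris; p = 1/14 = 0.071.

0.071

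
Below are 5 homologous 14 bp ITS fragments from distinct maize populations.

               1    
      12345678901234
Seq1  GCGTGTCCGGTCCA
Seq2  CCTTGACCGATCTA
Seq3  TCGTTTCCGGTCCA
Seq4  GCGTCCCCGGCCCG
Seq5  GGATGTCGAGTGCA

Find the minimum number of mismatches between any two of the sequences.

Pairwise Hamming distances:
  Seq1 vs Seq2: 5
  Seq1 vs Seq3: 2
  Seq1 vs Seq4: 4
  Seq1 vs Seq5: 5
  Seq2 vs Seq3: 6
  Seq2 vs Seq4: 8
  Seq2 vs Seq5: 9
  Seq3 vs Seq4: 5
  Seq3 vs Seq5: 7
  Seq4 vs Seq5: 9
The smallest is 2, between Seq1 and Seq3.

2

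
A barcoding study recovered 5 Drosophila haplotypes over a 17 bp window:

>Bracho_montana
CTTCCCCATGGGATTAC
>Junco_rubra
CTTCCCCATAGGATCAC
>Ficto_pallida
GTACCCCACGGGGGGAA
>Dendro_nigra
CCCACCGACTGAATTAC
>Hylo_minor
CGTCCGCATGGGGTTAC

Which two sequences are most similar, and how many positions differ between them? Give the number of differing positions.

2

Pairwise Hamming distances:
  Bracho_montana vs Junco_rubra: 2
  Bracho_montana vs Ficto_pallida: 7
  Bracho_montana vs Dendro_nigra: 7
  Bracho_montana vs Hylo_minor: 3
  Junco_rubra vs Ficto_pallida: 8
  Junco_rubra vs Dendro_nigra: 8
  Junco_rubra vs Hylo_minor: 5
  Ficto_pallida vs Dendro_nigra: 11
  Ficto_pallida vs Hylo_minor: 8
  Dendro_nigra vs Hylo_minor: 9
The smallest is 2, between Bracho_montana and Junco_rubra.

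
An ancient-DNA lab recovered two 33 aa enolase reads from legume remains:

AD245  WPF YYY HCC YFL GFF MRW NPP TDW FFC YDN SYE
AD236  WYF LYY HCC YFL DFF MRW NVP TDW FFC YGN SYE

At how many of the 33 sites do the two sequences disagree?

Differing sites — 2:P/Y; 4:Y/L; 13:G/D; 20:P/V; 29:D/G.
That gives 5 mismatches out of 33 aligned sites, so the Hamming distance is 5.

5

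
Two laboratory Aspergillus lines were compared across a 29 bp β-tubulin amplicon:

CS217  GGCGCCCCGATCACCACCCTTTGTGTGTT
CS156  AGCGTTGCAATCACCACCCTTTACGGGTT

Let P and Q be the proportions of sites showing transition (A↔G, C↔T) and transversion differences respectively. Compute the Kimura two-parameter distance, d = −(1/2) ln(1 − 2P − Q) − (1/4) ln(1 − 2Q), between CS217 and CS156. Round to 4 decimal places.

0.3667

Differing sites — 1:G/A (Ti); 5:C/T (Ti); 6:C/T (Ti); 7:C/G (Tv); 9:G/A (Ti); 23:G/A (Ti); 24:T/C (Ti); 26:T/G (Tv).
Of the 8 differences, 6 transitions and 2 transversions over 29 sites: P = 6/29 = 0.206897, Q = 2/29 = 0.068966.
d = −0.5·ln(0.517240) − 0.25·ln(0.862068) = −0.5·(-0.659248) − 0.25·(-0.148421) = 0.3667.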